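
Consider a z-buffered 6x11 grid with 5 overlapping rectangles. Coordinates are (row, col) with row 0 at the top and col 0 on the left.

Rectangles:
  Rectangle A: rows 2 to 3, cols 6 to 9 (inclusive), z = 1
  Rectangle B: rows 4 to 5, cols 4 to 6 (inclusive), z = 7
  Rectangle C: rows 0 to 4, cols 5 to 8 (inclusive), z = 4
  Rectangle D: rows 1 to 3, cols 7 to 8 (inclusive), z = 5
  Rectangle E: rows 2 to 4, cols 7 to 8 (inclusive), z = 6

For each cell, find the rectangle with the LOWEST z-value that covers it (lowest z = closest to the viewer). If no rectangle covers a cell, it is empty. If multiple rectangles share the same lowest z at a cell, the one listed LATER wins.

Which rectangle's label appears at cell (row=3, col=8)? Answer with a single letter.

Answer: A

Derivation:
Check cell (3,8):
  A: rows 2-3 cols 6-9 z=1 -> covers; best now A (z=1)
  B: rows 4-5 cols 4-6 -> outside (row miss)
  C: rows 0-4 cols 5-8 z=4 -> covers; best now A (z=1)
  D: rows 1-3 cols 7-8 z=5 -> covers; best now A (z=1)
  E: rows 2-4 cols 7-8 z=6 -> covers; best now A (z=1)
Winner: A at z=1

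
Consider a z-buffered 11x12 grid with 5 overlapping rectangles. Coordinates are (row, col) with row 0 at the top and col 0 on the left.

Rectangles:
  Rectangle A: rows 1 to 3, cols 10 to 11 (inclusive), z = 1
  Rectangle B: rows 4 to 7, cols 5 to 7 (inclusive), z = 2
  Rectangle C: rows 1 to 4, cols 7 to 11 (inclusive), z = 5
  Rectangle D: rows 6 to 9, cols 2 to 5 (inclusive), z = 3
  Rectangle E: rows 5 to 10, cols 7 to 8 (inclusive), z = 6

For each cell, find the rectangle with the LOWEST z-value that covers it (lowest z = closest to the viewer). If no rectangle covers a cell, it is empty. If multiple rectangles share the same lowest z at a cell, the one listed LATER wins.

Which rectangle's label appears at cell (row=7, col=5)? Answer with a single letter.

Answer: B

Derivation:
Check cell (7,5):
  A: rows 1-3 cols 10-11 -> outside (row miss)
  B: rows 4-7 cols 5-7 z=2 -> covers; best now B (z=2)
  C: rows 1-4 cols 7-11 -> outside (row miss)
  D: rows 6-9 cols 2-5 z=3 -> covers; best now B (z=2)
  E: rows 5-10 cols 7-8 -> outside (col miss)
Winner: B at z=2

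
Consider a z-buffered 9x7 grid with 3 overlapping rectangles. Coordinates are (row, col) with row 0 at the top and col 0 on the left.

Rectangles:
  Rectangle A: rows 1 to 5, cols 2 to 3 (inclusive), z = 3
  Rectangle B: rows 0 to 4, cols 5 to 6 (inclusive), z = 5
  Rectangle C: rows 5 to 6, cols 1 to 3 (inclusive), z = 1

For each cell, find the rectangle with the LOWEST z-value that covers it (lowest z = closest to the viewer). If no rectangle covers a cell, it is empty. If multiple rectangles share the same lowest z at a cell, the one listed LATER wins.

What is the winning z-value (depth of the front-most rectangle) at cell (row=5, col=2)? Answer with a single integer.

Answer: 1

Derivation:
Check cell (5,2):
  A: rows 1-5 cols 2-3 z=3 -> covers; best now A (z=3)
  B: rows 0-4 cols 5-6 -> outside (row miss)
  C: rows 5-6 cols 1-3 z=1 -> covers; best now C (z=1)
Winner: C at z=1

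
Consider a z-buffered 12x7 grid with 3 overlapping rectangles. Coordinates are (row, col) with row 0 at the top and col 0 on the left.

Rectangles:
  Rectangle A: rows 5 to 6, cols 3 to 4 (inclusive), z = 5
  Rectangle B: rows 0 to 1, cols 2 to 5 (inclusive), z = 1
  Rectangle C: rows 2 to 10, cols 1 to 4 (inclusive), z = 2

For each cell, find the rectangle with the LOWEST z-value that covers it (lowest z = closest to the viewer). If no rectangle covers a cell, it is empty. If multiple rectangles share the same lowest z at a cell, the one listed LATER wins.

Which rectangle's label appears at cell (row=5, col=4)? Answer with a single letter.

Answer: C

Derivation:
Check cell (5,4):
  A: rows 5-6 cols 3-4 z=5 -> covers; best now A (z=5)
  B: rows 0-1 cols 2-5 -> outside (row miss)
  C: rows 2-10 cols 1-4 z=2 -> covers; best now C (z=2)
Winner: C at z=2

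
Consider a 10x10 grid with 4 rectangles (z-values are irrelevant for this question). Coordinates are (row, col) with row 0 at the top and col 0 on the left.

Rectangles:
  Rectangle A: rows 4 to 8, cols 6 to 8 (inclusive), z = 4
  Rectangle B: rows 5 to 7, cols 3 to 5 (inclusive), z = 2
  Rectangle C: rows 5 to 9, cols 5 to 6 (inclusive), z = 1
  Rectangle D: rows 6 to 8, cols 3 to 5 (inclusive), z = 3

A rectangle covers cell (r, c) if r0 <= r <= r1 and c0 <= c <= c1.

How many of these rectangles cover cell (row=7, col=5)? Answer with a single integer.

Check cell (7,5):
  A: rows 4-8 cols 6-8 -> outside (col miss)
  B: rows 5-7 cols 3-5 -> covers
  C: rows 5-9 cols 5-6 -> covers
  D: rows 6-8 cols 3-5 -> covers
Count covering = 3

Answer: 3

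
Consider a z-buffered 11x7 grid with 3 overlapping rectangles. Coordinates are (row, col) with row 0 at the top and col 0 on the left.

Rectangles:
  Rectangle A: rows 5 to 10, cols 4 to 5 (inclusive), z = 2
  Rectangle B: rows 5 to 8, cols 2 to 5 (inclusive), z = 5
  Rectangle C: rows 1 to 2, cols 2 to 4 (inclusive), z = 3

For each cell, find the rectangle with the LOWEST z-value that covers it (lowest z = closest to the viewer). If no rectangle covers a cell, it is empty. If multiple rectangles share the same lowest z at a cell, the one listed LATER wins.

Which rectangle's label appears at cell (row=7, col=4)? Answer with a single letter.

Answer: A

Derivation:
Check cell (7,4):
  A: rows 5-10 cols 4-5 z=2 -> covers; best now A (z=2)
  B: rows 5-8 cols 2-5 z=5 -> covers; best now A (z=2)
  C: rows 1-2 cols 2-4 -> outside (row miss)
Winner: A at z=2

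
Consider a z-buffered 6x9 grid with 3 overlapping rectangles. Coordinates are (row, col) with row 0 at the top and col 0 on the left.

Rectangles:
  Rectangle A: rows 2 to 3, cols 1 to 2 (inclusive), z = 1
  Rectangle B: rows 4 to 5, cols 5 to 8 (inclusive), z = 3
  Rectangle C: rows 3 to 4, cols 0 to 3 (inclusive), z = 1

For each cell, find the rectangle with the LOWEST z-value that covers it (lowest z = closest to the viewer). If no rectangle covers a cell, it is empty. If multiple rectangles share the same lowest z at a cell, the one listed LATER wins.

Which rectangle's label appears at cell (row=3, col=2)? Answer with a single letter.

Check cell (3,2):
  A: rows 2-3 cols 1-2 z=1 -> covers; best now A (z=1)
  B: rows 4-5 cols 5-8 -> outside (row miss)
  C: rows 3-4 cols 0-3 z=1 -> covers; best now C (z=1)
Winner: C at z=1

Answer: C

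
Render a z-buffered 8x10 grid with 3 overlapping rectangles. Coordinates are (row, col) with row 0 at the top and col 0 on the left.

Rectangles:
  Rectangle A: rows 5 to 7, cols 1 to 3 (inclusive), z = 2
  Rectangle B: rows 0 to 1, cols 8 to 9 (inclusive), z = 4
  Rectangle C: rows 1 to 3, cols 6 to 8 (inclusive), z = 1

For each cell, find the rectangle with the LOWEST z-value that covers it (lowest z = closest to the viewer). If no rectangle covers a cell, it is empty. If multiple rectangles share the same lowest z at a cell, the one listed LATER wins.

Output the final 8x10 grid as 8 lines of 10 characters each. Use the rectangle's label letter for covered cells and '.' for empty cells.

........BB
......CCCB
......CCC.
......CCC.
..........
.AAA......
.AAA......
.AAA......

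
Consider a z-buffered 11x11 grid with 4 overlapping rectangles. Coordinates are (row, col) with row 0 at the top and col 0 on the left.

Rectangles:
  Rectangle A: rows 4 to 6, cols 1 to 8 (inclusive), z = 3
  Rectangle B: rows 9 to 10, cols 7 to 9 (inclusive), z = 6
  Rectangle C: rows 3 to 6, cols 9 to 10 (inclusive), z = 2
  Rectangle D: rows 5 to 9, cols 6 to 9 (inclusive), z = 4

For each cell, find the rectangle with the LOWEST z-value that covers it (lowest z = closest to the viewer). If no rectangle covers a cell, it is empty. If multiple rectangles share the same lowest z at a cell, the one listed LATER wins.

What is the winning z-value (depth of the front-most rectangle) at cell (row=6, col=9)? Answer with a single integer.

Check cell (6,9):
  A: rows 4-6 cols 1-8 -> outside (col miss)
  B: rows 9-10 cols 7-9 -> outside (row miss)
  C: rows 3-6 cols 9-10 z=2 -> covers; best now C (z=2)
  D: rows 5-9 cols 6-9 z=4 -> covers; best now C (z=2)
Winner: C at z=2

Answer: 2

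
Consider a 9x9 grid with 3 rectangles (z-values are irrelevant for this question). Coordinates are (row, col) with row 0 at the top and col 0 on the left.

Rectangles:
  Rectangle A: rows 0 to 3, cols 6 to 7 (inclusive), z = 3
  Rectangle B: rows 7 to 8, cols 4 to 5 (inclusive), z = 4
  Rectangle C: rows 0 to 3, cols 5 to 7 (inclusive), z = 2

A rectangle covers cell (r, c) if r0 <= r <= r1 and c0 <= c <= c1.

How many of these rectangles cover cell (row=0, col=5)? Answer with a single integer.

Answer: 1

Derivation:
Check cell (0,5):
  A: rows 0-3 cols 6-7 -> outside (col miss)
  B: rows 7-8 cols 4-5 -> outside (row miss)
  C: rows 0-3 cols 5-7 -> covers
Count covering = 1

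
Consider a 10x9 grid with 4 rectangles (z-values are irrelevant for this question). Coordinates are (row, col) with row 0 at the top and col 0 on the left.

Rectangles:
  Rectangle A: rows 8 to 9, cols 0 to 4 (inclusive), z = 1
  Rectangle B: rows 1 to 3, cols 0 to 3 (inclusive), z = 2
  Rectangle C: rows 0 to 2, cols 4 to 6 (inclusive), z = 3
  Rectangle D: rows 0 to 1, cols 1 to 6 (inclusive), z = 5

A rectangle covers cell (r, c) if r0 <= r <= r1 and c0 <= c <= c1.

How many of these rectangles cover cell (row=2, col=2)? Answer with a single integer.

Answer: 1

Derivation:
Check cell (2,2):
  A: rows 8-9 cols 0-4 -> outside (row miss)
  B: rows 1-3 cols 0-3 -> covers
  C: rows 0-2 cols 4-6 -> outside (col miss)
  D: rows 0-1 cols 1-6 -> outside (row miss)
Count covering = 1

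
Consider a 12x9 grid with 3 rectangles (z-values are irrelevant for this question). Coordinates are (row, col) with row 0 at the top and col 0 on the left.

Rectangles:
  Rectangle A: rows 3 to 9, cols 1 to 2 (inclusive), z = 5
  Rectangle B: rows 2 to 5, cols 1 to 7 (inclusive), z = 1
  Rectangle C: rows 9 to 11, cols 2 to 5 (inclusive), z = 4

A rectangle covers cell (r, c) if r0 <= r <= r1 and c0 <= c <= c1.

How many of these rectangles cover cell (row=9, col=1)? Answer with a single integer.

Check cell (9,1):
  A: rows 3-9 cols 1-2 -> covers
  B: rows 2-5 cols 1-7 -> outside (row miss)
  C: rows 9-11 cols 2-5 -> outside (col miss)
Count covering = 1

Answer: 1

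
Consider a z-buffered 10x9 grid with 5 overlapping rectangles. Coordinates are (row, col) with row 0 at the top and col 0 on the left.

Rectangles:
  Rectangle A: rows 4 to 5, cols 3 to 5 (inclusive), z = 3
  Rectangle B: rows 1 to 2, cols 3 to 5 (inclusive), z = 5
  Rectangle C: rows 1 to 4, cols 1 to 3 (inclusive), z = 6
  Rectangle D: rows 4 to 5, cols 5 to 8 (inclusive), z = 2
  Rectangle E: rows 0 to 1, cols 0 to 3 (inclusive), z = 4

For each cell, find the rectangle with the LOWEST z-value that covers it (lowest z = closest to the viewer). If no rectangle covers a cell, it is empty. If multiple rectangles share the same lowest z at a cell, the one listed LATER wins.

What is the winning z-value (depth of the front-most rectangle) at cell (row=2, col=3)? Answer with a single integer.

Answer: 5

Derivation:
Check cell (2,3):
  A: rows 4-5 cols 3-5 -> outside (row miss)
  B: rows 1-2 cols 3-5 z=5 -> covers; best now B (z=5)
  C: rows 1-4 cols 1-3 z=6 -> covers; best now B (z=5)
  D: rows 4-5 cols 5-8 -> outside (row miss)
  E: rows 0-1 cols 0-3 -> outside (row miss)
Winner: B at z=5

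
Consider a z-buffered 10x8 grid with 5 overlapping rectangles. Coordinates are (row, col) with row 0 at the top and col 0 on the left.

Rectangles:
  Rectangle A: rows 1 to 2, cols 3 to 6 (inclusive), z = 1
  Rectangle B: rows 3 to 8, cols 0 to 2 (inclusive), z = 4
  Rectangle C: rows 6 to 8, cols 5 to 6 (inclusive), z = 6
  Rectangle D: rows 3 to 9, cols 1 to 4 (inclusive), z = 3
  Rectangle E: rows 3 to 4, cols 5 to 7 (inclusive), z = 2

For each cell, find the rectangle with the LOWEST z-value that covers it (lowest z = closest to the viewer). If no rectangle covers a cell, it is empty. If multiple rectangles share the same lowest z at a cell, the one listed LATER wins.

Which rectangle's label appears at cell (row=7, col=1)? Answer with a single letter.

Check cell (7,1):
  A: rows 1-2 cols 3-6 -> outside (row miss)
  B: rows 3-8 cols 0-2 z=4 -> covers; best now B (z=4)
  C: rows 6-8 cols 5-6 -> outside (col miss)
  D: rows 3-9 cols 1-4 z=3 -> covers; best now D (z=3)
  E: rows 3-4 cols 5-7 -> outside (row miss)
Winner: D at z=3

Answer: D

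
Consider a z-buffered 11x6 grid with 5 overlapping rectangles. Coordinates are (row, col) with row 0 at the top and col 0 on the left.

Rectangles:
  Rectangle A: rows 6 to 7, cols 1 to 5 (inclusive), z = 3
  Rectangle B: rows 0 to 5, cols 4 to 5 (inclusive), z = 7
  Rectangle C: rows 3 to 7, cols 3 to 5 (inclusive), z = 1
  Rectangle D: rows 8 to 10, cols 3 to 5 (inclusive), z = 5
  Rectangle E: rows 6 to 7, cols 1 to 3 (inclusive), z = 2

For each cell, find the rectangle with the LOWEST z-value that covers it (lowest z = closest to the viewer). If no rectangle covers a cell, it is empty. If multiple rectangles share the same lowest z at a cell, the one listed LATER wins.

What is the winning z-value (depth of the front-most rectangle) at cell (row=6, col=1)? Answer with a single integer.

Answer: 2

Derivation:
Check cell (6,1):
  A: rows 6-7 cols 1-5 z=3 -> covers; best now A (z=3)
  B: rows 0-5 cols 4-5 -> outside (row miss)
  C: rows 3-7 cols 3-5 -> outside (col miss)
  D: rows 8-10 cols 3-5 -> outside (row miss)
  E: rows 6-7 cols 1-3 z=2 -> covers; best now E (z=2)
Winner: E at z=2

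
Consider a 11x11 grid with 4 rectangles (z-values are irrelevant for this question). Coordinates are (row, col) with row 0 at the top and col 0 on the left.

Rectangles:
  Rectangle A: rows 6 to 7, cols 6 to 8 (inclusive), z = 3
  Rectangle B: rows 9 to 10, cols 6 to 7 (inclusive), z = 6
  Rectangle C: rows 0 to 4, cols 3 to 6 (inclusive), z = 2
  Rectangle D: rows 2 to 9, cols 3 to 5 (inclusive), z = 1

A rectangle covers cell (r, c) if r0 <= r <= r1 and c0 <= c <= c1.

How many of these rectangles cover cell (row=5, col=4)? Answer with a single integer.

Check cell (5,4):
  A: rows 6-7 cols 6-8 -> outside (row miss)
  B: rows 9-10 cols 6-7 -> outside (row miss)
  C: rows 0-4 cols 3-6 -> outside (row miss)
  D: rows 2-9 cols 3-5 -> covers
Count covering = 1

Answer: 1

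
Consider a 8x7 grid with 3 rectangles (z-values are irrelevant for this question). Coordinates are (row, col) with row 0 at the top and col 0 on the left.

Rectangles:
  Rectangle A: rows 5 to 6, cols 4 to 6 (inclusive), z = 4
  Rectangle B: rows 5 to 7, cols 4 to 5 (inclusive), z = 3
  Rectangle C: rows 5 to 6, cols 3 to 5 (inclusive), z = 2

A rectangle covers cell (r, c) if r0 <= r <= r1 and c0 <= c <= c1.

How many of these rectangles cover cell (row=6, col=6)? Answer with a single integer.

Check cell (6,6):
  A: rows 5-6 cols 4-6 -> covers
  B: rows 5-7 cols 4-5 -> outside (col miss)
  C: rows 5-6 cols 3-5 -> outside (col miss)
Count covering = 1

Answer: 1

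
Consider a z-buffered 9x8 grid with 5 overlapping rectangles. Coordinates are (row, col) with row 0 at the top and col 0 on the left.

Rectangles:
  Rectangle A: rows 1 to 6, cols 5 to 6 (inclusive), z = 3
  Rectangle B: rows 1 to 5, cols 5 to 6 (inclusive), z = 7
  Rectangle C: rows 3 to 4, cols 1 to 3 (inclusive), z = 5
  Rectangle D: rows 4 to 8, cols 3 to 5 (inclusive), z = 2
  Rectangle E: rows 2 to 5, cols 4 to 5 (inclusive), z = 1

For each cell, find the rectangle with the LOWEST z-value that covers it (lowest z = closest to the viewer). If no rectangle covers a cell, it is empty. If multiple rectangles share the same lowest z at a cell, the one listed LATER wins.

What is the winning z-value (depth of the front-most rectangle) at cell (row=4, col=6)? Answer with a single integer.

Check cell (4,6):
  A: rows 1-6 cols 5-6 z=3 -> covers; best now A (z=3)
  B: rows 1-5 cols 5-6 z=7 -> covers; best now A (z=3)
  C: rows 3-4 cols 1-3 -> outside (col miss)
  D: rows 4-8 cols 3-5 -> outside (col miss)
  E: rows 2-5 cols 4-5 -> outside (col miss)
Winner: A at z=3

Answer: 3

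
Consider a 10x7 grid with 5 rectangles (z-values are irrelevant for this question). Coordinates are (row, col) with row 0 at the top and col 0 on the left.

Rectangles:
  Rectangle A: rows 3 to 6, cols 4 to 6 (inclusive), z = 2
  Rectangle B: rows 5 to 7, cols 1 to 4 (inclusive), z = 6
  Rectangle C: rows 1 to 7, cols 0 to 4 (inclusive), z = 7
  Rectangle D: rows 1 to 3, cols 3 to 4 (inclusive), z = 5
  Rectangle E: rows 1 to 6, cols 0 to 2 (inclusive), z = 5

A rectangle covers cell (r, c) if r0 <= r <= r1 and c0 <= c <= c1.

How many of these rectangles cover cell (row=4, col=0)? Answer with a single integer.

Answer: 2

Derivation:
Check cell (4,0):
  A: rows 3-6 cols 4-6 -> outside (col miss)
  B: rows 5-7 cols 1-4 -> outside (row miss)
  C: rows 1-7 cols 0-4 -> covers
  D: rows 1-3 cols 3-4 -> outside (row miss)
  E: rows 1-6 cols 0-2 -> covers
Count covering = 2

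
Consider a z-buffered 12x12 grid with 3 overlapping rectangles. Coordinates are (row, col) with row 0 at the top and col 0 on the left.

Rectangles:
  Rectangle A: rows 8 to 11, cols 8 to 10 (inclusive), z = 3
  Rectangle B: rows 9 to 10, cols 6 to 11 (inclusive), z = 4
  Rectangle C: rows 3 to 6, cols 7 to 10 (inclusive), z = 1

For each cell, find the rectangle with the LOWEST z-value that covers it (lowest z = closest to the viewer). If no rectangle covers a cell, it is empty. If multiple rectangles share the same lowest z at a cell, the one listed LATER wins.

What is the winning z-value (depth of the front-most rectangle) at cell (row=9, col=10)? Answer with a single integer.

Check cell (9,10):
  A: rows 8-11 cols 8-10 z=3 -> covers; best now A (z=3)
  B: rows 9-10 cols 6-11 z=4 -> covers; best now A (z=3)
  C: rows 3-6 cols 7-10 -> outside (row miss)
Winner: A at z=3

Answer: 3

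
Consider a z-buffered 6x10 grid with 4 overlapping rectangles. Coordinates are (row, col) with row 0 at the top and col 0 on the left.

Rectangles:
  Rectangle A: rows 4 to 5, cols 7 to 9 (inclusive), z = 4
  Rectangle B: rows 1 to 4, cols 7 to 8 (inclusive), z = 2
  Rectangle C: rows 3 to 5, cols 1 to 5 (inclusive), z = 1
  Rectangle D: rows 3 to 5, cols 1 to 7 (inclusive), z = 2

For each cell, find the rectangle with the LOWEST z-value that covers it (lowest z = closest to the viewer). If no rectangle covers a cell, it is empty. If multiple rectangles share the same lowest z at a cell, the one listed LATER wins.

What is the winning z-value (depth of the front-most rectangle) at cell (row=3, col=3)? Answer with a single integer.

Check cell (3,3):
  A: rows 4-5 cols 7-9 -> outside (row miss)
  B: rows 1-4 cols 7-8 -> outside (col miss)
  C: rows 3-5 cols 1-5 z=1 -> covers; best now C (z=1)
  D: rows 3-5 cols 1-7 z=2 -> covers; best now C (z=1)
Winner: C at z=1

Answer: 1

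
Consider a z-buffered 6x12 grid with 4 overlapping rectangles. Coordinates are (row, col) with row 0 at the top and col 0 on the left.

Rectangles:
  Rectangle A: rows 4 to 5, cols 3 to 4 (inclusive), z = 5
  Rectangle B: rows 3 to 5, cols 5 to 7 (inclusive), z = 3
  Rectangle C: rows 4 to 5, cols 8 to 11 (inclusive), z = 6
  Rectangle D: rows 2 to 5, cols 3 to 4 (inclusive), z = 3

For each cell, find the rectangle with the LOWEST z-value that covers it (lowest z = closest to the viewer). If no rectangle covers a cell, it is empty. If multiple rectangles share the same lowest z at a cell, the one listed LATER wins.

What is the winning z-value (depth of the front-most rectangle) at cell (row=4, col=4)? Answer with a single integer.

Check cell (4,4):
  A: rows 4-5 cols 3-4 z=5 -> covers; best now A (z=5)
  B: rows 3-5 cols 5-7 -> outside (col miss)
  C: rows 4-5 cols 8-11 -> outside (col miss)
  D: rows 2-5 cols 3-4 z=3 -> covers; best now D (z=3)
Winner: D at z=3

Answer: 3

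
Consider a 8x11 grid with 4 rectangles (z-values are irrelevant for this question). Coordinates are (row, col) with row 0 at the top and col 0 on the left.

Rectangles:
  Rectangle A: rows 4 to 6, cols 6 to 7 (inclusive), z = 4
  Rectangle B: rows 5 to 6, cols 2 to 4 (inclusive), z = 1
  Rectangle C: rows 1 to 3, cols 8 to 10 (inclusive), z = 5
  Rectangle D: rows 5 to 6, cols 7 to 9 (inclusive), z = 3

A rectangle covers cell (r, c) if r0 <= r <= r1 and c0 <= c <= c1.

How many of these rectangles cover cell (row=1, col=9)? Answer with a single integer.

Answer: 1

Derivation:
Check cell (1,9):
  A: rows 4-6 cols 6-7 -> outside (row miss)
  B: rows 5-6 cols 2-4 -> outside (row miss)
  C: rows 1-3 cols 8-10 -> covers
  D: rows 5-6 cols 7-9 -> outside (row miss)
Count covering = 1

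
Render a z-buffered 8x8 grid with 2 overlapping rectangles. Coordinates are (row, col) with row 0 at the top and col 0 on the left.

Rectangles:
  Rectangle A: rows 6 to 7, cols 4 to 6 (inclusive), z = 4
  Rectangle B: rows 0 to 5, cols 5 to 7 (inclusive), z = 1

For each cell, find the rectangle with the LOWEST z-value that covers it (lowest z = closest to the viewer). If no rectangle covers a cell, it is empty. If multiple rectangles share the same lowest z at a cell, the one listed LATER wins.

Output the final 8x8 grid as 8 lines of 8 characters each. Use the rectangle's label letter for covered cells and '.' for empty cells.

.....BBB
.....BBB
.....BBB
.....BBB
.....BBB
.....BBB
....AAA.
....AAA.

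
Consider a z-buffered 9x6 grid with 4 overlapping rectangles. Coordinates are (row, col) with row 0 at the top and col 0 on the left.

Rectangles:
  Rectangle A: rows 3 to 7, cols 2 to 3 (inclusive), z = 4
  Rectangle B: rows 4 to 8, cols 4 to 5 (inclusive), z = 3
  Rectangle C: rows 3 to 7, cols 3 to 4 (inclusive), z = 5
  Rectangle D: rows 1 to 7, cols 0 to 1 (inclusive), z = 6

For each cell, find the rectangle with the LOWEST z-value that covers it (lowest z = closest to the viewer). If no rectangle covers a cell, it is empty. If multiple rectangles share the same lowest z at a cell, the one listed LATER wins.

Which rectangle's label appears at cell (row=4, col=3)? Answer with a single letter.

Check cell (4,3):
  A: rows 3-7 cols 2-3 z=4 -> covers; best now A (z=4)
  B: rows 4-8 cols 4-5 -> outside (col miss)
  C: rows 3-7 cols 3-4 z=5 -> covers; best now A (z=4)
  D: rows 1-7 cols 0-1 -> outside (col miss)
Winner: A at z=4

Answer: A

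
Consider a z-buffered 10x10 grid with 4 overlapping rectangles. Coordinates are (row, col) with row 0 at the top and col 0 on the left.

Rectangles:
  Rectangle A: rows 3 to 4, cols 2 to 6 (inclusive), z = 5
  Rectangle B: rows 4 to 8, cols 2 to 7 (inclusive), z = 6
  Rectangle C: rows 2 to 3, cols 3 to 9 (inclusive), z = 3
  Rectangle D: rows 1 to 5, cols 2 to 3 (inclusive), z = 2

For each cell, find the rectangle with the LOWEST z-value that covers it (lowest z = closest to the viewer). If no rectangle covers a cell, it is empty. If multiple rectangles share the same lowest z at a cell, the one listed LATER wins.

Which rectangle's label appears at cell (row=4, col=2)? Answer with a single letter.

Check cell (4,2):
  A: rows 3-4 cols 2-6 z=5 -> covers; best now A (z=5)
  B: rows 4-8 cols 2-7 z=6 -> covers; best now A (z=5)
  C: rows 2-3 cols 3-9 -> outside (row miss)
  D: rows 1-5 cols 2-3 z=2 -> covers; best now D (z=2)
Winner: D at z=2

Answer: D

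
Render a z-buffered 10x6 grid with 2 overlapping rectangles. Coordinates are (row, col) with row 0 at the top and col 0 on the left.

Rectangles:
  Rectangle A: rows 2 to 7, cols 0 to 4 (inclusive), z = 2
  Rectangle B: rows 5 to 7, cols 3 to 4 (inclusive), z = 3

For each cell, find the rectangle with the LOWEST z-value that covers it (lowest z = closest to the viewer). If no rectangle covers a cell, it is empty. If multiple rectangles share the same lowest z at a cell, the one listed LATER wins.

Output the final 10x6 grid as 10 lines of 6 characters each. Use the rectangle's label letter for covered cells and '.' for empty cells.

......
......
AAAAA.
AAAAA.
AAAAA.
AAAAA.
AAAAA.
AAAAA.
......
......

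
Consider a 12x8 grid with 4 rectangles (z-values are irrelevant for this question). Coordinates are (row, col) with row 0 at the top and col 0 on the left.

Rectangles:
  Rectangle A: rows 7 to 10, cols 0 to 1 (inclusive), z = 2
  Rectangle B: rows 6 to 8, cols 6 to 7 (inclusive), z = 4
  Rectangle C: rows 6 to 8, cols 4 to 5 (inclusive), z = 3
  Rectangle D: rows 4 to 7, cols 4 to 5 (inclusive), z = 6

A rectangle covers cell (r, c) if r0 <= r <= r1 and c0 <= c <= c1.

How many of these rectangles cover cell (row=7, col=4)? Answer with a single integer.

Check cell (7,4):
  A: rows 7-10 cols 0-1 -> outside (col miss)
  B: rows 6-8 cols 6-7 -> outside (col miss)
  C: rows 6-8 cols 4-5 -> covers
  D: rows 4-7 cols 4-5 -> covers
Count covering = 2

Answer: 2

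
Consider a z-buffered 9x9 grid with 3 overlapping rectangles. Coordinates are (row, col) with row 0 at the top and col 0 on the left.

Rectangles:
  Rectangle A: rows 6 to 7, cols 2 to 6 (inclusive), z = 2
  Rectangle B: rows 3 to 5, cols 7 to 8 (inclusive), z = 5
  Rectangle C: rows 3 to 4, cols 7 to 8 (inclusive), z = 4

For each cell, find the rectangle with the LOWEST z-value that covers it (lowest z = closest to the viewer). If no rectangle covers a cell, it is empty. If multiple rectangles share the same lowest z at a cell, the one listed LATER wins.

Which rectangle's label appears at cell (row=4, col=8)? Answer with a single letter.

Answer: C

Derivation:
Check cell (4,8):
  A: rows 6-7 cols 2-6 -> outside (row miss)
  B: rows 3-5 cols 7-8 z=5 -> covers; best now B (z=5)
  C: rows 3-4 cols 7-8 z=4 -> covers; best now C (z=4)
Winner: C at z=4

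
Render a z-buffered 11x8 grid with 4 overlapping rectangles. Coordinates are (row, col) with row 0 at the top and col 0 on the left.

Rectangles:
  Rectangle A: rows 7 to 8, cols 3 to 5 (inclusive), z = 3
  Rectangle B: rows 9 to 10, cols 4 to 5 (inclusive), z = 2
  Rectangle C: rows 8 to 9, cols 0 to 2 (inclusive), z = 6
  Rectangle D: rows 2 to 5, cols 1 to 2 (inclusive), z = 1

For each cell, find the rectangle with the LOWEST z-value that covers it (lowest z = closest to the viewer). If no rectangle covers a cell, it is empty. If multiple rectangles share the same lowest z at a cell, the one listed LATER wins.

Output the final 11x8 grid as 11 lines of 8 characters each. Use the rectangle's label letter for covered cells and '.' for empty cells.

........
........
.DD.....
.DD.....
.DD.....
.DD.....
........
...AAA..
CCCAAA..
CCC.BB..
....BB..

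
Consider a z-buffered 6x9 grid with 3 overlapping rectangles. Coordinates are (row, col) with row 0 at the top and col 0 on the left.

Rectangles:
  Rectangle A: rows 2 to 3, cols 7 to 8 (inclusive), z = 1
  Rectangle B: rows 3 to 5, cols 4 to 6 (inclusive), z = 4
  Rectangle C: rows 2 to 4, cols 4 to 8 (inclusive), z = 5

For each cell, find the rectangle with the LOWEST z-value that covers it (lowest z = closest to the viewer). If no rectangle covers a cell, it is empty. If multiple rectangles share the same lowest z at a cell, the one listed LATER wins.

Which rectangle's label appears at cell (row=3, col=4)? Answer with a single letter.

Answer: B

Derivation:
Check cell (3,4):
  A: rows 2-3 cols 7-8 -> outside (col miss)
  B: rows 3-5 cols 4-6 z=4 -> covers; best now B (z=4)
  C: rows 2-4 cols 4-8 z=5 -> covers; best now B (z=4)
Winner: B at z=4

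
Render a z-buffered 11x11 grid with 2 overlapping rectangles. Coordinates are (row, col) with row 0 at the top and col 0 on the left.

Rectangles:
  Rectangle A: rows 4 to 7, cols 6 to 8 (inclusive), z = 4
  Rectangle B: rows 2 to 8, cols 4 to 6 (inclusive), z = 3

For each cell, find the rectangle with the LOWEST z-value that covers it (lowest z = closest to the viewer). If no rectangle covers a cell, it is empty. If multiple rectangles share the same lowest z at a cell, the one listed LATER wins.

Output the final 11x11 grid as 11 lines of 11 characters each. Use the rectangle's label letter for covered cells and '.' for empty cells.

...........
...........
....BBB....
....BBB....
....BBBAA..
....BBBAA..
....BBBAA..
....BBBAA..
....BBB....
...........
...........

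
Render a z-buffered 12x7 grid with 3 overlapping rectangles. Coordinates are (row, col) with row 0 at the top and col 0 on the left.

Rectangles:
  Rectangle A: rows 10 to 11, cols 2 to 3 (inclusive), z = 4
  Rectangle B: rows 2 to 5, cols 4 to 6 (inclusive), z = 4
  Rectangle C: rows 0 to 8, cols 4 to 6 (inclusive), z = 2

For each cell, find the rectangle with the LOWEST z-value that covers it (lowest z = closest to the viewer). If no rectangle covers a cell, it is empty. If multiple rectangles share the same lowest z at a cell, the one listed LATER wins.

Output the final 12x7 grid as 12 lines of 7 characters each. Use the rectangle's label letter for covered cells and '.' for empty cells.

....CCC
....CCC
....CCC
....CCC
....CCC
....CCC
....CCC
....CCC
....CCC
.......
..AA...
..AA...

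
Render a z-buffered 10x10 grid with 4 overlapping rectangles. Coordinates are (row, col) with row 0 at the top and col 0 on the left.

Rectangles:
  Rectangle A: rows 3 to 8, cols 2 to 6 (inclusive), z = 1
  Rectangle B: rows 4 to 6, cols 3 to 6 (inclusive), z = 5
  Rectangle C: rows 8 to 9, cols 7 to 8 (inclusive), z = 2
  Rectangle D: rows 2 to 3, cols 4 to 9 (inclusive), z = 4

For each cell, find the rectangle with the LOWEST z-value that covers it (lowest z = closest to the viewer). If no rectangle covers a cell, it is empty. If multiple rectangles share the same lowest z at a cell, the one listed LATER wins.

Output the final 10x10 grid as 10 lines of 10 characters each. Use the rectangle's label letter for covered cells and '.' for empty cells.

..........
..........
....DDDDDD
..AAAAADDD
..AAAAA...
..AAAAA...
..AAAAA...
..AAAAA...
..AAAAACC.
.......CC.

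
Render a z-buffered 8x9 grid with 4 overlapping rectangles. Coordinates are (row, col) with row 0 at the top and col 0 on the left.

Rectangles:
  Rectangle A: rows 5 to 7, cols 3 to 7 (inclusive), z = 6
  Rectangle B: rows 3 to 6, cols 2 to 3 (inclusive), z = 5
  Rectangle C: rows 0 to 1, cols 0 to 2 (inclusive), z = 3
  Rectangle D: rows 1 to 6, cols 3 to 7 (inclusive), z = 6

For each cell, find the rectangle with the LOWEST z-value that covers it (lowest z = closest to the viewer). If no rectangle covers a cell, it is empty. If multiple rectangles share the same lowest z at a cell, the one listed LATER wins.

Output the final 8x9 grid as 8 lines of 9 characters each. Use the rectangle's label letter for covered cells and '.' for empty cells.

CCC......
CCCDDDDD.
...DDDDD.
..BBDDDD.
..BBDDDD.
..BBDDDD.
..BBDDDD.
...AAAAA.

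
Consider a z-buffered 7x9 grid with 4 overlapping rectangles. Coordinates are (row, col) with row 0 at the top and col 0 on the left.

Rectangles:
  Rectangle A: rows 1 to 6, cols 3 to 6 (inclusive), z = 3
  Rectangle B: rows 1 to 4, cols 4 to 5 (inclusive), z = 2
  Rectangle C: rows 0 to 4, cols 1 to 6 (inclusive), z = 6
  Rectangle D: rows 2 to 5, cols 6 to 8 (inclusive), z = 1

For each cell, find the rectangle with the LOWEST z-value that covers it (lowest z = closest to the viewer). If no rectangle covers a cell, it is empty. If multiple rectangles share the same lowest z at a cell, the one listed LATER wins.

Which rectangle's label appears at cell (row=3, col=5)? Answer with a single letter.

Answer: B

Derivation:
Check cell (3,5):
  A: rows 1-6 cols 3-6 z=3 -> covers; best now A (z=3)
  B: rows 1-4 cols 4-5 z=2 -> covers; best now B (z=2)
  C: rows 0-4 cols 1-6 z=6 -> covers; best now B (z=2)
  D: rows 2-5 cols 6-8 -> outside (col miss)
Winner: B at z=2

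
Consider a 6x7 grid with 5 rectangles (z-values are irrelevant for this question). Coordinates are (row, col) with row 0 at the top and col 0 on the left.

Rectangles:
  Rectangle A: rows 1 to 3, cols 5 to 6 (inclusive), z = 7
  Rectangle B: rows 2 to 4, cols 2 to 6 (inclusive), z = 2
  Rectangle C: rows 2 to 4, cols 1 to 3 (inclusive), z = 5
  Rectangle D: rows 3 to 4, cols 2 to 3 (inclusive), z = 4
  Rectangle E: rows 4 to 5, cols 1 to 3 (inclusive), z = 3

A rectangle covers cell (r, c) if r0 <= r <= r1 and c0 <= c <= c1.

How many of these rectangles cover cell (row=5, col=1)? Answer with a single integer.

Check cell (5,1):
  A: rows 1-3 cols 5-6 -> outside (row miss)
  B: rows 2-4 cols 2-6 -> outside (row miss)
  C: rows 2-4 cols 1-3 -> outside (row miss)
  D: rows 3-4 cols 2-3 -> outside (row miss)
  E: rows 4-5 cols 1-3 -> covers
Count covering = 1

Answer: 1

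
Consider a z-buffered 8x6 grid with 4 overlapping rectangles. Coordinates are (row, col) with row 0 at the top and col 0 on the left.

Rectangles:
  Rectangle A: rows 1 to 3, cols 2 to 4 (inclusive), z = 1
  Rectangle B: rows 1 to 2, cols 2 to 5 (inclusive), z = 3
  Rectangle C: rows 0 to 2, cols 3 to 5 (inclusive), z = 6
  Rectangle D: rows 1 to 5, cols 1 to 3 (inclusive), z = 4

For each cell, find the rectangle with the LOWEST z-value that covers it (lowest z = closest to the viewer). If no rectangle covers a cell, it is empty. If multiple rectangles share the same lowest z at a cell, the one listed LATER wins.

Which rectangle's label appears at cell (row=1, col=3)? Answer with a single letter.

Check cell (1,3):
  A: rows 1-3 cols 2-4 z=1 -> covers; best now A (z=1)
  B: rows 1-2 cols 2-5 z=3 -> covers; best now A (z=1)
  C: rows 0-2 cols 3-5 z=6 -> covers; best now A (z=1)
  D: rows 1-5 cols 1-3 z=4 -> covers; best now A (z=1)
Winner: A at z=1

Answer: A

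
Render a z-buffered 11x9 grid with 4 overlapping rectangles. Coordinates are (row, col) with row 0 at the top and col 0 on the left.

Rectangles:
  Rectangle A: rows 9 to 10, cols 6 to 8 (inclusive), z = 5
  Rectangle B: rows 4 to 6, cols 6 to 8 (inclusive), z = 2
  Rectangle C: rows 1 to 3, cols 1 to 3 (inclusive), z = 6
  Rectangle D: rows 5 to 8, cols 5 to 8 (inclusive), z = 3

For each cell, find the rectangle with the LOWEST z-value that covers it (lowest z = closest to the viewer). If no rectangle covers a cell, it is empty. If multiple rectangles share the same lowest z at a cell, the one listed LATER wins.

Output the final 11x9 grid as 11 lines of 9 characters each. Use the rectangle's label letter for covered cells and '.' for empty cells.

.........
.CCC.....
.CCC.....
.CCC.....
......BBB
.....DBBB
.....DBBB
.....DDDD
.....DDDD
......AAA
......AAA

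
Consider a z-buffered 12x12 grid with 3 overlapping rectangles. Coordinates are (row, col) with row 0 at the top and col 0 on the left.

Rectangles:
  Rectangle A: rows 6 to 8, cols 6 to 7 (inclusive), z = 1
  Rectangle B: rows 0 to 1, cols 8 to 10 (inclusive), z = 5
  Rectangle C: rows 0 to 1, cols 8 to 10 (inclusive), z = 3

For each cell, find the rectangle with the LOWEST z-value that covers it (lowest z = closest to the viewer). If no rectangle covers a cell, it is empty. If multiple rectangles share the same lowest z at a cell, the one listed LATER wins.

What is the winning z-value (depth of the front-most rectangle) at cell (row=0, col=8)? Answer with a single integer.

Answer: 3

Derivation:
Check cell (0,8):
  A: rows 6-8 cols 6-7 -> outside (row miss)
  B: rows 0-1 cols 8-10 z=5 -> covers; best now B (z=5)
  C: rows 0-1 cols 8-10 z=3 -> covers; best now C (z=3)
Winner: C at z=3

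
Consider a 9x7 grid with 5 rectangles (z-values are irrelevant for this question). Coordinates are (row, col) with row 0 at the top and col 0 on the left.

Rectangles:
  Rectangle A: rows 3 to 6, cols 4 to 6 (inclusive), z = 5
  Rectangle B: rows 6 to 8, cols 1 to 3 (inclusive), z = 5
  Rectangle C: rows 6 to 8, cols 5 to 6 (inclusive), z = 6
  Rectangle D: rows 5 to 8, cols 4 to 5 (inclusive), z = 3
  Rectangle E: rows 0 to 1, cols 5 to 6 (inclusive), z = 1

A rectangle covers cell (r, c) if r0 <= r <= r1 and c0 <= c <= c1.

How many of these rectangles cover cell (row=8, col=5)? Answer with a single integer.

Answer: 2

Derivation:
Check cell (8,5):
  A: rows 3-6 cols 4-6 -> outside (row miss)
  B: rows 6-8 cols 1-3 -> outside (col miss)
  C: rows 6-8 cols 5-6 -> covers
  D: rows 5-8 cols 4-5 -> covers
  E: rows 0-1 cols 5-6 -> outside (row miss)
Count covering = 2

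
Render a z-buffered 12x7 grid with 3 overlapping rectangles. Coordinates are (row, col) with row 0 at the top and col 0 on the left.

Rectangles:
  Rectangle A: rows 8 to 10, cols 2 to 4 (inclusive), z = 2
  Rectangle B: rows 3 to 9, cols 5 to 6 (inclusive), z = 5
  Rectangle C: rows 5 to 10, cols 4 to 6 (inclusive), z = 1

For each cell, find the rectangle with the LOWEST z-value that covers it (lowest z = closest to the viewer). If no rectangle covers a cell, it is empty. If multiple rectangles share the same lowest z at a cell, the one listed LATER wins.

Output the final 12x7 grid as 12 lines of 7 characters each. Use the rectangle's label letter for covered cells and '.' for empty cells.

.......
.......
.......
.....BB
.....BB
....CCC
....CCC
....CCC
..AACCC
..AACCC
..AACCC
.......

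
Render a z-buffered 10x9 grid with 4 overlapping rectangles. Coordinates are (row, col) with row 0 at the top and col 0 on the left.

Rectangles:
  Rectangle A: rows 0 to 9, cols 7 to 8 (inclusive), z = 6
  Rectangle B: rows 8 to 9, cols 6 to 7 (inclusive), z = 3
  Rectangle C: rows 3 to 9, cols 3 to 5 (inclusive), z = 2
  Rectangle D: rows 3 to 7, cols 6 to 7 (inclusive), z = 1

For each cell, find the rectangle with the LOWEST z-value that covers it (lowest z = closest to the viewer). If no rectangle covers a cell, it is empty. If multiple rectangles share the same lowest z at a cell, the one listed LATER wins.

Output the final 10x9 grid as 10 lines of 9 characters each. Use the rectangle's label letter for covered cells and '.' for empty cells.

.......AA
.......AA
.......AA
...CCCDDA
...CCCDDA
...CCCDDA
...CCCDDA
...CCCDDA
...CCCBBA
...CCCBBA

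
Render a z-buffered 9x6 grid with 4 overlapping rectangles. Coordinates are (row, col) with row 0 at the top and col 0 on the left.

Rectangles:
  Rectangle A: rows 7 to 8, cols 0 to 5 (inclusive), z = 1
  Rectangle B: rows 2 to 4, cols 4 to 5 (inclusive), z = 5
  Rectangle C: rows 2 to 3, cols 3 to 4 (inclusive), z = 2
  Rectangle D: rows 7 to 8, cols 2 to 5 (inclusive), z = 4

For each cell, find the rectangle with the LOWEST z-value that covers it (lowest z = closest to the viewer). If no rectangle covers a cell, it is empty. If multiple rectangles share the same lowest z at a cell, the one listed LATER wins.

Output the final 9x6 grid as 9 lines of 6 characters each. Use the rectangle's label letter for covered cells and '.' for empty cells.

......
......
...CCB
...CCB
....BB
......
......
AAAAAA
AAAAAA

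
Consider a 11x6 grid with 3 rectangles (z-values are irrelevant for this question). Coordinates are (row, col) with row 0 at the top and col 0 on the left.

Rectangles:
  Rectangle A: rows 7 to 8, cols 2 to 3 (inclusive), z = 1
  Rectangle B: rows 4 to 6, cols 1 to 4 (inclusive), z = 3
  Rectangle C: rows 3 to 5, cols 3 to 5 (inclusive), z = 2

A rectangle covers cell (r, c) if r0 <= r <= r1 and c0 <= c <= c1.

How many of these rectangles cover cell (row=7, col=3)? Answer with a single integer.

Check cell (7,3):
  A: rows 7-8 cols 2-3 -> covers
  B: rows 4-6 cols 1-4 -> outside (row miss)
  C: rows 3-5 cols 3-5 -> outside (row miss)
Count covering = 1

Answer: 1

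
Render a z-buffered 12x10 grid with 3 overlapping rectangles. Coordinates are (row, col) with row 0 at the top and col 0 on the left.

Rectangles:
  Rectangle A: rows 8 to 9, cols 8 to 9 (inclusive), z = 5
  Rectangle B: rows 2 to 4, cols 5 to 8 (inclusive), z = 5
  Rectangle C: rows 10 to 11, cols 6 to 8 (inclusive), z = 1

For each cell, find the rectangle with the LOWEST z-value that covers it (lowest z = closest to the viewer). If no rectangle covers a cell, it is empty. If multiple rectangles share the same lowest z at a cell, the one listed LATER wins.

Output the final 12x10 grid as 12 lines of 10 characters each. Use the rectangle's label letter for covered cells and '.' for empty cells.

..........
..........
.....BBBB.
.....BBBB.
.....BBBB.
..........
..........
..........
........AA
........AA
......CCC.
......CCC.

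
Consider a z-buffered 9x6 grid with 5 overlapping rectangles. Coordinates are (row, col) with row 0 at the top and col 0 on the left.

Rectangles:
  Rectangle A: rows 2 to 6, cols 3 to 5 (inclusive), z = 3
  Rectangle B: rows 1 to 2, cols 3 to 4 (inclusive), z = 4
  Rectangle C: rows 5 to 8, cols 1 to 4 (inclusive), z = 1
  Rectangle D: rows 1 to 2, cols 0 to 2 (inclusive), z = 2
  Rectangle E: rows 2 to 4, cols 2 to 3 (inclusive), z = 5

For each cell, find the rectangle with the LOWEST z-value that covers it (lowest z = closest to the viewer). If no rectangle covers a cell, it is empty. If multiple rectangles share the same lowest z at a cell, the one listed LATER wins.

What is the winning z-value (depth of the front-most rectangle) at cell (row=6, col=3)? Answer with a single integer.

Answer: 1

Derivation:
Check cell (6,3):
  A: rows 2-6 cols 3-5 z=3 -> covers; best now A (z=3)
  B: rows 1-2 cols 3-4 -> outside (row miss)
  C: rows 5-8 cols 1-4 z=1 -> covers; best now C (z=1)
  D: rows 1-2 cols 0-2 -> outside (row miss)
  E: rows 2-4 cols 2-3 -> outside (row miss)
Winner: C at z=1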